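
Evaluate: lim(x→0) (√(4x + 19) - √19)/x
This is a standard limit.

Factor or rationalize the expression:
  lim(x→0) (√(4x + 19) - √19)/x = 2·sqrt(19)/19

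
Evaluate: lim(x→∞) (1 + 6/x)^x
This is an exponential indeterminate form.

For exponential indeterminate forms, take the natural log:
  Let L = lim(x→∞) (1 + 6/x)^x
  Then ln(L) = lim(x→∞) [exponent × ln(base)]
  Evaluate using L'Hôpital or standard limits, then exponentiate.
  L = e^(6)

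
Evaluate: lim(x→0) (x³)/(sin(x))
This is a 0/0 indeterminate form.

Apply L'Hôpital's rule: differentiate numerator and denominator separately.
  f(x) = x^3   ⇒   f'(x) = 3·x^2
  g(x) = sin(x)   ⇒   g'(x) = cos(x)
  lim(x→0) f'(x)/g'(x) = lim(x→0) (3·x^2)/(cos(x))
  = 0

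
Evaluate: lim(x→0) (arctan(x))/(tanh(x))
This is a 0/0 indeterminate form.

Apply L'Hôpital's rule: differentiate numerator and denominator separately.
  f(x) = atan(x)   ⇒   f'(x) = 1/(x^2 + 1)
  g(x) = tanh(x)   ⇒   g'(x) = 1 - tanh(x)^2
  lim(x→0) f'(x)/g'(x) = lim(x→0) (1/(x^2 + 1))/(1 - tanh(x)^2)
  = 1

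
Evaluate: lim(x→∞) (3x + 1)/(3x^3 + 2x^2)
This is an ∞/∞ indeterminate form.

Apply L'Hôpital's rule: differentiate numerator and denominator separately.
  f(x) = 3·x + 1   ⇒   f'(x) = 3
  g(x) = 3·x^3 + 2·x^2   ⇒   g'(x) = 9·x^2 + 4·x
  lim(x→∞) f'(x)/g'(x) = lim(x→∞) (3)/(9·x^2 + 4·x)
  = 0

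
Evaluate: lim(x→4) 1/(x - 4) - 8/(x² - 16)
This is an ∞-∞ indeterminate form.

Combine fractions or rationalize to convert ∞-∞ to 0/0 form:
  lim(x→4) 1/(x - 4) - 8/(x² - 16) = 1/8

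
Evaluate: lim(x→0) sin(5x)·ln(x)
This is a 0·∞ indeterminate form.

Rewrite 0·∞ as a quotient (0/0 or ∞/∞ form), then apply L'Hôpital's rule:
  lim(x→0) sin(5x)·ln(x) = 0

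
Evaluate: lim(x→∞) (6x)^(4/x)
This is an exponential indeterminate form.

For exponential indeterminate forms, take the natural log:
  Let L = lim(x→∞) (6x)^(4/x)
  Then ln(L) = lim(x→∞) [exponent × ln(base)]
  Evaluate using L'Hôpital or standard limits, then exponentiate.
  L = 1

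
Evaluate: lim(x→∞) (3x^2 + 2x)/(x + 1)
This is an ∞/∞ indeterminate form.

Apply L'Hôpital's rule: differentiate numerator and denominator separately.
  f(x) = 3·x^2 + 2·x   ⇒   f'(x) = 6·x + 2
  g(x) = x + 1   ⇒   g'(x) = 1
  lim(x→∞) f'(x)/g'(x) = lim(x→∞) (6·x + 2)/(1)
  = ∞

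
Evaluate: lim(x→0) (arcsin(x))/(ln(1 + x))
This is a 0/0 indeterminate form.

Apply L'Hôpital's rule: differentiate numerator and denominator separately.
  f(x) = asin(x)   ⇒   f'(x) = 1/sqrt(1 - x^2)
  g(x) = ln(x + 1)   ⇒   g'(x) = 1/(x + 1)
  lim(x→0) f'(x)/g'(x) = lim(x→0) (1/sqrt(1 - x^2))/(1/(x + 1))
  = 1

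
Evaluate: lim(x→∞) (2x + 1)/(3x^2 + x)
This is an ∞/∞ indeterminate form.

Apply L'Hôpital's rule: differentiate numerator and denominator separately.
  f(x) = 2·x + 1   ⇒   f'(x) = 2
  g(x) = 3·x^2 + x   ⇒   g'(x) = 6·x + 1
  lim(x→∞) f'(x)/g'(x) = lim(x→∞) (2)/(6·x + 1)
  = 0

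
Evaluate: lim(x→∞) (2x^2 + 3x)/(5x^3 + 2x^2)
This is an ∞/∞ indeterminate form.

Apply L'Hôpital's rule: differentiate numerator and denominator separately.
  f(x) = 2·x^2 + 3·x   ⇒   f'(x) = 4·x + 3
  g(x) = 5·x^3 + 2·x^2   ⇒   g'(x) = 15·x^2 + 4·x
  lim(x→∞) f'(x)/g'(x) = lim(x→∞) (4·x + 3)/(15·x^2 + 4·x)
  = 0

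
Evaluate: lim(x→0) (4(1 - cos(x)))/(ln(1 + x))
This is a 0/0 indeterminate form.

Apply L'Hôpital's rule: differentiate numerator and denominator separately.
  f(x) = 4 - 4·cos(x)   ⇒   f'(x) = 4·sin(x)
  g(x) = ln(x + 1)   ⇒   g'(x) = 1/(x + 1)
  lim(x→0) f'(x)/g'(x) = lim(x→0) (4·sin(x))/(1/(x + 1))
  = 0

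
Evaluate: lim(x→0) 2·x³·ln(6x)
This is a 0·∞ indeterminate form.

Rewrite 0·∞ as a quotient (0/0 or ∞/∞ form), then apply L'Hôpital's rule:
  lim(x→0) 2·x³·ln(6x) = 0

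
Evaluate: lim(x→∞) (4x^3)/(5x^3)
This is an ∞/∞ indeterminate form.

Apply L'Hôpital's rule: differentiate numerator and denominator separately.
  f(x) = 4·x^3   ⇒   f'(x) = 12·x^2
  g(x) = 5·x^3   ⇒   g'(x) = 15·x^2
  lim(x→∞) f'(x)/g'(x) = lim(x→∞) (12·x^2)/(15·x^2)
  = 4/5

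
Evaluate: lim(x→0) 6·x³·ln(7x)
This is a 0·∞ indeterminate form.

Rewrite 0·∞ as a quotient (0/0 or ∞/∞ form), then apply L'Hôpital's rule:
  lim(x→0) 6·x³·ln(7x) = 0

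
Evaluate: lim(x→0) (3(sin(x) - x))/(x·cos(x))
This is a 0/0 indeterminate form.

Apply L'Hôpital's rule: differentiate numerator and denominator separately.
  f(x) = -3·x + 3·sin(x)   ⇒   f'(x) = 3·cos(x) - 3
  g(x) = x·cos(x)   ⇒   g'(x) = -x·sin(x) + cos(x)
  lim(x→0) f'(x)/g'(x) = lim(x→0) (3·cos(x) - 3)/(-x·sin(x) + cos(x))
  = 0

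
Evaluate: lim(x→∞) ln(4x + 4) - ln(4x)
This is an ∞-∞ indeterminate form.

Combine fractions or rationalize to convert ∞-∞ to 0/0 form:
  lim(x→∞) ln(4x + 4) - ln(4x) = 0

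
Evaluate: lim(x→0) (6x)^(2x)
This is an exponential indeterminate form.

For exponential indeterminate forms, take the natural log:
  Let L = lim(x→0) (6x)^(2x)
  Then ln(L) = lim(x→0) [exponent × ln(base)]
  Evaluate using L'Hôpital or standard limits, then exponentiate.
  L = 1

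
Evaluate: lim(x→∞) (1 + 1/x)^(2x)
This is an exponential indeterminate form.

For exponential indeterminate forms, take the natural log:
  Let L = lim(x→∞) (1 + 1/x)^(2x)
  Then ln(L) = lim(x→∞) [exponent × ln(base)]
  Evaluate using L'Hôpital or standard limits, then exponentiate.
  L = e²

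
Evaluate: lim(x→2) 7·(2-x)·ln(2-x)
This is a 0·∞ indeterminate form.

Rewrite 0·∞ as a quotient (0/0 or ∞/∞ form), then apply L'Hôpital's rule:
  lim(x→2) 7·(2-x)·ln(2-x) = 0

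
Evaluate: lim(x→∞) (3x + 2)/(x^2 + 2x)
This is an ∞/∞ indeterminate form.

Apply L'Hôpital's rule: differentiate numerator and denominator separately.
  f(x) = 3·x + 2   ⇒   f'(x) = 3
  g(x) = x^2 + 2·x   ⇒   g'(x) = 2·x + 2
  lim(x→∞) f'(x)/g'(x) = lim(x→∞) (3)/(2·x + 2)
  = 0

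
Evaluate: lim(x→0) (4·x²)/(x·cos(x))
This is a 0/0 indeterminate form.

Apply L'Hôpital's rule: differentiate numerator and denominator separately.
  f(x) = 4·x^2   ⇒   f'(x) = 8·x
  g(x) = x·cos(x)   ⇒   g'(x) = -x·sin(x) + cos(x)
  lim(x→0) f'(x)/g'(x) = lim(x→0) (8·x)/(-x·sin(x) + cos(x))
  = 0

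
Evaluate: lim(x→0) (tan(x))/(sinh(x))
This is a 0/0 indeterminate form.

Apply L'Hôpital's rule: differentiate numerator and denominator separately.
  f(x) = tan(x)   ⇒   f'(x) = tan(x)^2 + 1
  g(x) = sinh(x)   ⇒   g'(x) = cosh(x)
  lim(x→0) f'(x)/g'(x) = lim(x→0) (tan(x)^2 + 1)/(cosh(x))
  = 1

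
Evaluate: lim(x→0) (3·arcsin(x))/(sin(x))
This is a 0/0 indeterminate form.

Apply L'Hôpital's rule: differentiate numerator and denominator separately.
  f(x) = 3·asin(x)   ⇒   f'(x) = 3/sqrt(1 - x^2)
  g(x) = sin(x)   ⇒   g'(x) = cos(x)
  lim(x→0) f'(x)/g'(x) = lim(x→0) (3/sqrt(1 - x^2))/(cos(x))
  = 3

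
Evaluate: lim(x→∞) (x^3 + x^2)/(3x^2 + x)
This is an ∞/∞ indeterminate form.

Apply L'Hôpital's rule: differentiate numerator and denominator separately.
  f(x) = x^3 + x^2   ⇒   f'(x) = 3·x^2 + 2·x
  g(x) = 3·x^2 + x   ⇒   g'(x) = 6·x + 1
  lim(x→∞) f'(x)/g'(x) = lim(x→∞) (3·x^2 + 2·x)/(6·x + 1)
  = ∞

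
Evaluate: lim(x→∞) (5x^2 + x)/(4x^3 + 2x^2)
This is an ∞/∞ indeterminate form.

Apply L'Hôpital's rule: differentiate numerator and denominator separately.
  f(x) = 5·x^2 + x   ⇒   f'(x) = 10·x + 1
  g(x) = 4·x^3 + 2·x^2   ⇒   g'(x) = 12·x^2 + 4·x
  lim(x→∞) f'(x)/g'(x) = lim(x→∞) (10·x + 1)/(12·x^2 + 4·x)
  = 0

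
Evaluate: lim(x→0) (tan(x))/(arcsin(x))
This is a 0/0 indeterminate form.

Apply L'Hôpital's rule: differentiate numerator and denominator separately.
  f(x) = tan(x)   ⇒   f'(x) = tan(x)^2 + 1
  g(x) = asin(x)   ⇒   g'(x) = 1/sqrt(1 - x^2)
  lim(x→0) f'(x)/g'(x) = lim(x→0) (tan(x)^2 + 1)/(1/sqrt(1 - x^2))
  = 1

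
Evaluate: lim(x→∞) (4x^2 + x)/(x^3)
This is an ∞/∞ indeterminate form.

Apply L'Hôpital's rule: differentiate numerator and denominator separately.
  f(x) = 4·x^2 + x   ⇒   f'(x) = 8·x + 1
  g(x) = x^3   ⇒   g'(x) = 3·x^2
  lim(x→∞) f'(x)/g'(x) = lim(x→∞) (8·x + 1)/(3·x^2)
  = 0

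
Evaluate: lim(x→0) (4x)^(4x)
This is an exponential indeterminate form.

For exponential indeterminate forms, take the natural log:
  Let L = lim(x→0) (4x)^(4x)
  Then ln(L) = lim(x→0) [exponent × ln(base)]
  Evaluate using L'Hôpital or standard limits, then exponentiate.
  L = 1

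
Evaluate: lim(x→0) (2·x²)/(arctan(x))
This is a 0/0 indeterminate form.

Apply L'Hôpital's rule: differentiate numerator and denominator separately.
  f(x) = 2·x^2   ⇒   f'(x) = 4·x
  g(x) = atan(x)   ⇒   g'(x) = 1/(x^2 + 1)
  lim(x→0) f'(x)/g'(x) = lim(x→0) (4·x)/(1/(x^2 + 1))
  = 0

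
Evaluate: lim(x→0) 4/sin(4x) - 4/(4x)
This is an ∞-∞ indeterminate form.

Combine fractions or rationalize to convert ∞-∞ to 0/0 form:
  lim(x→0) 4/sin(4x) - 4/(4x) = 0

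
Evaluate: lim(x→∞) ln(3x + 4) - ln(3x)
This is an ∞-∞ indeterminate form.

Combine fractions or rationalize to convert ∞-∞ to 0/0 form:
  lim(x→∞) ln(3x + 4) - ln(3x) = 0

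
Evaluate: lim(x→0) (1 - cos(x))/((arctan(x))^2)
This is a 0/0 indeterminate form.

Apply L'Hôpital's rule: differentiate numerator and denominator separately.
  f(x) = 1 - cos(x)   ⇒   f'(x) = sin(x)
  g(x) = atan(x)^2   ⇒   g'(x) = 2·atan(x)/(x^2 + 1)
  lim(x→0) f'(x)/g'(x) = lim(x→0) (sin(x))/(2·atan(x)/(x^2 + 1))
  = 1/2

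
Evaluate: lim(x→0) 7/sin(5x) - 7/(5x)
This is an ∞-∞ indeterminate form.

Combine fractions or rationalize to convert ∞-∞ to 0/0 form:
  lim(x→0) 7/sin(5x) - 7/(5x) = 0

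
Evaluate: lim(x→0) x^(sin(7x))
This is an exponential indeterminate form.

For exponential indeterminate forms, take the natural log:
  Let L = lim(x→0) x^(sin(7x))
  Then ln(L) = lim(x→0) [exponent × ln(base)]
  Evaluate using L'Hôpital or standard limits, then exponentiate.
  L = 1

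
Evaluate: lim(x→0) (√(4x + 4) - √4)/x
This is a standard limit.

Factor or rationalize the expression:
  lim(x→0) (√(4x + 4) - √4)/x = 1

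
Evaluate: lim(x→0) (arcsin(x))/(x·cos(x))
This is a 0/0 indeterminate form.

Apply L'Hôpital's rule: differentiate numerator and denominator separately.
  f(x) = asin(x)   ⇒   f'(x) = 1/sqrt(1 - x^2)
  g(x) = x·cos(x)   ⇒   g'(x) = -x·sin(x) + cos(x)
  lim(x→0) f'(x)/g'(x) = lim(x→0) (1/sqrt(1 - x^2))/(-x·sin(x) + cos(x))
  = 1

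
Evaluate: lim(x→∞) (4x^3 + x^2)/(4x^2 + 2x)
This is an ∞/∞ indeterminate form.

Apply L'Hôpital's rule: differentiate numerator and denominator separately.
  f(x) = 4·x^3 + x^2   ⇒   f'(x) = 12·x^2 + 2·x
  g(x) = 4·x^2 + 2·x   ⇒   g'(x) = 8·x + 2
  lim(x→∞) f'(x)/g'(x) = lim(x→∞) (12·x^2 + 2·x)/(8·x + 2)
  = ∞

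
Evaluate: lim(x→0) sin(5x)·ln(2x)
This is a 0·∞ indeterminate form.

Rewrite 0·∞ as a quotient (0/0 or ∞/∞ form), then apply L'Hôpital's rule:
  lim(x→0) sin(5x)·ln(2x) = 0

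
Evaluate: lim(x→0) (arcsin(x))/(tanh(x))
This is a 0/0 indeterminate form.

Apply L'Hôpital's rule: differentiate numerator and denominator separately.
  f(x) = asin(x)   ⇒   f'(x) = 1/sqrt(1 - x^2)
  g(x) = tanh(x)   ⇒   g'(x) = 1 - tanh(x)^2
  lim(x→0) f'(x)/g'(x) = lim(x→0) (1/sqrt(1 - x^2))/(1 - tanh(x)^2)
  = 1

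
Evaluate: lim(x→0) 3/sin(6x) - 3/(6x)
This is an ∞-∞ indeterminate form.

Combine fractions or rationalize to convert ∞-∞ to 0/0 form:
  lim(x→0) 3/sin(6x) - 3/(6x) = 0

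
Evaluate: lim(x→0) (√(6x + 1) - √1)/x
This is a standard limit.

Factor or rationalize the expression:
  lim(x→0) (√(6x + 1) - √1)/x = 3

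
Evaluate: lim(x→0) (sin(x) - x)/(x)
This is a 0/0 indeterminate form.

Apply L'Hôpital's rule: differentiate numerator and denominator separately.
  f(x) = -x + sin(x)   ⇒   f'(x) = cos(x) - 1
  g(x) = x   ⇒   g'(x) = 1
  lim(x→0) f'(x)/g'(x) = lim(x→0) (cos(x) - 1)/(1)
  = 0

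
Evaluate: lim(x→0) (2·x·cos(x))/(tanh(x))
This is a 0/0 indeterminate form.

Apply L'Hôpital's rule: differentiate numerator and denominator separately.
  f(x) = 2·x·cos(x)   ⇒   f'(x) = -2·x·sin(x) + 2·cos(x)
  g(x) = tanh(x)   ⇒   g'(x) = 1 - tanh(x)^2
  lim(x→0) f'(x)/g'(x) = lim(x→0) (-2·x·sin(x) + 2·cos(x))/(1 - tanh(x)^2)
  = 2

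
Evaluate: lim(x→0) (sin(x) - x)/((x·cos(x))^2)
This is a 0/0 indeterminate form.

Apply L'Hôpital's rule: differentiate numerator and denominator separately.
  f(x) = -x + sin(x)   ⇒   f'(x) = cos(x) - 1
  g(x) = x^2·cos(x)^2   ⇒   g'(x) = -2·x^2·sin(x)·cos(x) + 2·x·cos(x)^2
  lim(x→0) f'(x)/g'(x) = lim(x→0) (cos(x) - 1)/(-2·x^2·sin(x)·cos(x) + 2·x·cos(x)^2)
  = 0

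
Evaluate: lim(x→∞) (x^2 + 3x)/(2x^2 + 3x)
This is an ∞/∞ indeterminate form.

Apply L'Hôpital's rule: differentiate numerator and denominator separately.
  f(x) = x^2 + 3·x   ⇒   f'(x) = 2·x + 3
  g(x) = 2·x^2 + 3·x   ⇒   g'(x) = 4·x + 3
  lim(x→∞) f'(x)/g'(x) = lim(x→∞) (2·x + 3)/(4·x + 3)
  = 1/2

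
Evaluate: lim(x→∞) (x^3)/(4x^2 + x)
This is an ∞/∞ indeterminate form.

Apply L'Hôpital's rule: differentiate numerator and denominator separately.
  f(x) = x^3   ⇒   f'(x) = 3·x^2
  g(x) = 4·x^2 + x   ⇒   g'(x) = 8·x + 1
  lim(x→∞) f'(x)/g'(x) = lim(x→∞) (3·x^2)/(8·x + 1)
  = ∞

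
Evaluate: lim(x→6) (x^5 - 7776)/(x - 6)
This is a standard limit.

Factor or rationalize the expression:
  lim(x→6) (x^5 - 7776)/(x - 6) = 6480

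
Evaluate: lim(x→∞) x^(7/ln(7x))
This is an exponential indeterminate form.

For exponential indeterminate forms, take the natural log:
  Let L = lim(x→∞) x^(7/ln(7x))
  Then ln(L) = lim(x→∞) [exponent × ln(base)]
  Evaluate using L'Hôpital or standard limits, then exponentiate.
  L = e^(7)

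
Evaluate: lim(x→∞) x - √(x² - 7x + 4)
This is an ∞-∞ indeterminate form.

Combine fractions or rationalize to convert ∞-∞ to 0/0 form:
  lim(x→∞) x - √(x² - 7x + 4) = 7/2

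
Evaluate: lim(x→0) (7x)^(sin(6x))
This is an exponential indeterminate form.

For exponential indeterminate forms, take the natural log:
  Let L = lim(x→0) (7x)^(sin(6x))
  Then ln(L) = lim(x→0) [exponent × ln(base)]
  Evaluate using L'Hôpital or standard limits, then exponentiate.
  L = 1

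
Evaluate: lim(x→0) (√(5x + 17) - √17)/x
This is a standard limit.

Factor or rationalize the expression:
  lim(x→0) (√(5x + 17) - √17)/x = 5·sqrt(17)/34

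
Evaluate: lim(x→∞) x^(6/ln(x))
This is an exponential indeterminate form.

For exponential indeterminate forms, take the natural log:
  Let L = lim(x→∞) x^(6/ln(x))
  Then ln(L) = lim(x→∞) [exponent × ln(base)]
  Evaluate using L'Hôpital or standard limits, then exponentiate.
  L = e^(6)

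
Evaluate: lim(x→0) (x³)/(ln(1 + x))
This is a 0/0 indeterminate form.

Apply L'Hôpital's rule: differentiate numerator and denominator separately.
  f(x) = x^3   ⇒   f'(x) = 3·x^2
  g(x) = ln(x + 1)   ⇒   g'(x) = 1/(x + 1)
  lim(x→0) f'(x)/g'(x) = lim(x→0) (3·x^2)/(1/(x + 1))
  = 0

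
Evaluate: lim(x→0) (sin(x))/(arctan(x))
This is a 0/0 indeterminate form.

Apply L'Hôpital's rule: differentiate numerator and denominator separately.
  f(x) = sin(x)   ⇒   f'(x) = cos(x)
  g(x) = atan(x)   ⇒   g'(x) = 1/(x^2 + 1)
  lim(x→0) f'(x)/g'(x) = lim(x→0) (cos(x))/(1/(x^2 + 1))
  = 1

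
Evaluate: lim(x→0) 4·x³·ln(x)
This is a 0·∞ indeterminate form.

Rewrite 0·∞ as a quotient (0/0 or ∞/∞ form), then apply L'Hôpital's rule:
  lim(x→0) 4·x³·ln(x) = 0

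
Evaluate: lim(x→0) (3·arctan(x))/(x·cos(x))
This is a 0/0 indeterminate form.

Apply L'Hôpital's rule: differentiate numerator and denominator separately.
  f(x) = 3·atan(x)   ⇒   f'(x) = 3/(x^2 + 1)
  g(x) = x·cos(x)   ⇒   g'(x) = -x·sin(x) + cos(x)
  lim(x→0) f'(x)/g'(x) = lim(x→0) (3/(x^2 + 1))/(-x·sin(x) + cos(x))
  = 3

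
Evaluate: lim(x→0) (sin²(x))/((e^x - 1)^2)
This is a 0/0 indeterminate form.

Apply L'Hôpital's rule: differentiate numerator and denominator separately.
  f(x) = sin(x)^2   ⇒   f'(x) = 2·sin(x)·cos(x)
  g(x) = (e^(x) - 1)^2   ⇒   g'(x) = 2·(e^(x) - 1)·e^(x)
  lim(x→0) f'(x)/g'(x) = lim(x→0) (2·sin(x)·cos(x))/(2·(e^(x) - 1)·e^(x))
  = 1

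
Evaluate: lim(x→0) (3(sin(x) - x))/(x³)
This is a 0/0 indeterminate form.

Apply L'Hôpital's rule: differentiate numerator and denominator separately.
  f(x) = -3·x + 3·sin(x)   ⇒   f'(x) = 3·cos(x) - 3
  g(x) = x^3   ⇒   g'(x) = 3·x^2
  lim(x→0) f'(x)/g'(x) = lim(x→0) (3·cos(x) - 3)/(3·x^2)
  = -1/2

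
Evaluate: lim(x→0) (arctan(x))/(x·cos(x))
This is a 0/0 indeterminate form.

Apply L'Hôpital's rule: differentiate numerator and denominator separately.
  f(x) = atan(x)   ⇒   f'(x) = 1/(x^2 + 1)
  g(x) = x·cos(x)   ⇒   g'(x) = -x·sin(x) + cos(x)
  lim(x→0) f'(x)/g'(x) = lim(x→0) (1/(x^2 + 1))/(-x·sin(x) + cos(x))
  = 1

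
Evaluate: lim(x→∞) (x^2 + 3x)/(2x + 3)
This is an ∞/∞ indeterminate form.

Apply L'Hôpital's rule: differentiate numerator and denominator separately.
  f(x) = x^2 + 3·x   ⇒   f'(x) = 2·x + 3
  g(x) = 2·x + 3   ⇒   g'(x) = 2
  lim(x→∞) f'(x)/g'(x) = lim(x→∞) (2·x + 3)/(2)
  = ∞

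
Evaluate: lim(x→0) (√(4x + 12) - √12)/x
This is a standard limit.

Factor or rationalize the expression:
  lim(x→0) (√(4x + 12) - √12)/x = sqrt(3)/3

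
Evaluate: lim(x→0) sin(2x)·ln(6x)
This is a 0·∞ indeterminate form.

Rewrite 0·∞ as a quotient (0/0 or ∞/∞ form), then apply L'Hôpital's rule:
  lim(x→0) sin(2x)·ln(6x) = 0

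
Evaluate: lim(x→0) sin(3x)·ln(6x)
This is a 0·∞ indeterminate form.

Rewrite 0·∞ as a quotient (0/0 or ∞/∞ form), then apply L'Hôpital's rule:
  lim(x→0) sin(3x)·ln(6x) = 0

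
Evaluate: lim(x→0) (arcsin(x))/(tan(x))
This is a 0/0 indeterminate form.

Apply L'Hôpital's rule: differentiate numerator and denominator separately.
  f(x) = asin(x)   ⇒   f'(x) = 1/sqrt(1 - x^2)
  g(x) = tan(x)   ⇒   g'(x) = tan(x)^2 + 1
  lim(x→0) f'(x)/g'(x) = lim(x→0) (1/sqrt(1 - x^2))/(tan(x)^2 + 1)
  = 1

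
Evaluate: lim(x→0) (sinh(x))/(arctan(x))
This is a 0/0 indeterminate form.

Apply L'Hôpital's rule: differentiate numerator and denominator separately.
  f(x) = sinh(x)   ⇒   f'(x) = cosh(x)
  g(x) = atan(x)   ⇒   g'(x) = 1/(x^2 + 1)
  lim(x→0) f'(x)/g'(x) = lim(x→0) (cosh(x))/(1/(x^2 + 1))
  = 1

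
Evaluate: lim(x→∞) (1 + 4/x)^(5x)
This is an exponential indeterminate form.

For exponential indeterminate forms, take the natural log:
  Let L = lim(x→∞) (1 + 4/x)^(5x)
  Then ln(L) = lim(x→∞) [exponent × ln(base)]
  Evaluate using L'Hôpital or standard limits, then exponentiate.
  L = e^(20)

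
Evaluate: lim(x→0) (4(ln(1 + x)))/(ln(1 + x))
This is a 0/0 indeterminate form.

Apply L'Hôpital's rule: differentiate numerator and denominator separately.
  f(x) = 4·ln(x + 1)   ⇒   f'(x) = 4/(x + 1)
  g(x) = ln(x + 1)   ⇒   g'(x) = 1/(x + 1)
  lim(x→0) f'(x)/g'(x) = lim(x→0) (4/(x + 1))/(1/(x + 1))
  = 4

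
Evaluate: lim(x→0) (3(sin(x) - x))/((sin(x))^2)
This is a 0/0 indeterminate form.

Apply L'Hôpital's rule: differentiate numerator and denominator separately.
  f(x) = -3·x + 3·sin(x)   ⇒   f'(x) = 3·cos(x) - 3
  g(x) = sin(x)^2   ⇒   g'(x) = 2·sin(x)·cos(x)
  lim(x→0) f'(x)/g'(x) = lim(x→0) (3·cos(x) - 3)/(2·sin(x)·cos(x))
  = 0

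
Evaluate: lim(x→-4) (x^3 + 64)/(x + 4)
This is a standard limit.

Factor or rationalize the expression:
  lim(x→-4) (x^3 + 64)/(x + 4) = 48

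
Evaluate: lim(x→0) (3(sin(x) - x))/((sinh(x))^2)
This is a 0/0 indeterminate form.

Apply L'Hôpital's rule: differentiate numerator and denominator separately.
  f(x) = -3·x + 3·sin(x)   ⇒   f'(x) = 3·cos(x) - 3
  g(x) = sinh(x)^2   ⇒   g'(x) = 2·sinh(x)·cosh(x)
  lim(x→0) f'(x)/g'(x) = lim(x→0) (3·cos(x) - 3)/(2·sinh(x)·cosh(x))
  = 0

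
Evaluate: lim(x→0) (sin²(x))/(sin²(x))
This is a 0/0 indeterminate form.

Apply L'Hôpital's rule: differentiate numerator and denominator separately.
  f(x) = sin(x)^2   ⇒   f'(x) = 2·sin(x)·cos(x)
  g(x) = sin(x)^2   ⇒   g'(x) = 2·sin(x)·cos(x)
  lim(x→0) f'(x)/g'(x) = lim(x→0) (2·sin(x)·cos(x))/(2·sin(x)·cos(x))
  = 1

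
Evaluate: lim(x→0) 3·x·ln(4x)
This is a 0·∞ indeterminate form.

Rewrite 0·∞ as a quotient (0/0 or ∞/∞ form), then apply L'Hôpital's rule:
  lim(x→0) 3·x·ln(4x) = 0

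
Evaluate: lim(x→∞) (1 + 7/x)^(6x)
This is an exponential indeterminate form.

For exponential indeterminate forms, take the natural log:
  Let L = lim(x→∞) (1 + 7/x)^(6x)
  Then ln(L) = lim(x→∞) [exponent × ln(base)]
  Evaluate using L'Hôpital or standard limits, then exponentiate.
  L = e^(42)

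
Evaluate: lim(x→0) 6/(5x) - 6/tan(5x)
This is an ∞-∞ indeterminate form.

Combine fractions or rationalize to convert ∞-∞ to 0/0 form:
  lim(x→0) 6/(5x) - 6/tan(5x) = 0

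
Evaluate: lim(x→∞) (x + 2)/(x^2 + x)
This is an ∞/∞ indeterminate form.

Apply L'Hôpital's rule: differentiate numerator and denominator separately.
  f(x) = x + 2   ⇒   f'(x) = 1
  g(x) = x^2 + x   ⇒   g'(x) = 2·x + 1
  lim(x→∞) f'(x)/g'(x) = lim(x→∞) (1)/(2·x + 1)
  = 0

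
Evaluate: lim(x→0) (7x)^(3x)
This is an exponential indeterminate form.

For exponential indeterminate forms, take the natural log:
  Let L = lim(x→0) (7x)^(3x)
  Then ln(L) = lim(x→0) [exponent × ln(base)]
  Evaluate using L'Hôpital or standard limits, then exponentiate.
  L = 1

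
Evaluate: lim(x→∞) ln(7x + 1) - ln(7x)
This is an ∞-∞ indeterminate form.

Combine fractions or rationalize to convert ∞-∞ to 0/0 form:
  lim(x→∞) ln(7x + 1) - ln(7x) = 0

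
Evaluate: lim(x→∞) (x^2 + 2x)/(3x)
This is an ∞/∞ indeterminate form.

Apply L'Hôpital's rule: differentiate numerator and denominator separately.
  f(x) = x^2 + 2·x   ⇒   f'(x) = 2·x + 2
  g(x) = 3·x   ⇒   g'(x) = 3
  lim(x→∞) f'(x)/g'(x) = lim(x→∞) (2·x + 2)/(3)
  = ∞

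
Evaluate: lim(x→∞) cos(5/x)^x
This is an exponential indeterminate form.

For exponential indeterminate forms, take the natural log:
  Let L = lim(x→∞) cos(5/x)^x
  Then ln(L) = lim(x→∞) [exponent × ln(base)]
  Evaluate using L'Hôpital or standard limits, then exponentiate.
  L = 1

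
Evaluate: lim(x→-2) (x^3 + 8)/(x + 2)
This is a standard limit.

Factor or rationalize the expression:
  lim(x→-2) (x^3 + 8)/(x + 2) = 12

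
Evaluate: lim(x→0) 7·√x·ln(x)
This is a 0·∞ indeterminate form.

Rewrite 0·∞ as a quotient (0/0 or ∞/∞ form), then apply L'Hôpital's rule:
  lim(x→0) 7·√x·ln(x) = 0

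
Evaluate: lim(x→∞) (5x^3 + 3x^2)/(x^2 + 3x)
This is an ∞/∞ indeterminate form.

Apply L'Hôpital's rule: differentiate numerator and denominator separately.
  f(x) = 5·x^3 + 3·x^2   ⇒   f'(x) = 15·x^2 + 6·x
  g(x) = x^2 + 3·x   ⇒   g'(x) = 2·x + 3
  lim(x→∞) f'(x)/g'(x) = lim(x→∞) (15·x^2 + 6·x)/(2·x + 3)
  = ∞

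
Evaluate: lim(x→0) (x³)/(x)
This is a 0/0 indeterminate form.

Apply L'Hôpital's rule: differentiate numerator and denominator separately.
  f(x) = x^3   ⇒   f'(x) = 3·x^2
  g(x) = x   ⇒   g'(x) = 1
  lim(x→0) f'(x)/g'(x) = lim(x→0) (3·x^2)/(1)
  = 0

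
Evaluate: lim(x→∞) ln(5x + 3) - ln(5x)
This is an ∞-∞ indeterminate form.

Combine fractions or rationalize to convert ∞-∞ to 0/0 form:
  lim(x→∞) ln(5x + 3) - ln(5x) = 0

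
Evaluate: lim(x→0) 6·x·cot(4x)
This is a 0·∞ indeterminate form.

Rewrite 0·∞ as a quotient (0/0 or ∞/∞ form), then apply L'Hôpital's rule:
  lim(x→0) 6·x·cot(4x) = 3/2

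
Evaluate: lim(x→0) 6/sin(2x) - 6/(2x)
This is an ∞-∞ indeterminate form.

Combine fractions or rationalize to convert ∞-∞ to 0/0 form:
  lim(x→0) 6/sin(2x) - 6/(2x) = 0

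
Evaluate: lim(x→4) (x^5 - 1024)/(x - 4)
This is a standard limit.

Factor or rationalize the expression:
  lim(x→4) (x^5 - 1024)/(x - 4) = 1280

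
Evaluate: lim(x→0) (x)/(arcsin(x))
This is a 0/0 indeterminate form.

Apply L'Hôpital's rule: differentiate numerator and denominator separately.
  f(x) = x   ⇒   f'(x) = 1
  g(x) = asin(x)   ⇒   g'(x) = 1/sqrt(1 - x^2)
  lim(x→0) f'(x)/g'(x) = lim(x→0) (1)/(1/sqrt(1 - x^2))
  = 1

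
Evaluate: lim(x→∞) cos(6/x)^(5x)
This is an exponential indeterminate form.

For exponential indeterminate forms, take the natural log:
  Let L = lim(x→∞) cos(6/x)^(5x)
  Then ln(L) = lim(x→∞) [exponent × ln(base)]
  Evaluate using L'Hôpital or standard limits, then exponentiate.
  L = 1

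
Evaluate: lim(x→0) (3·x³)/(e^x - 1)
This is a 0/0 indeterminate form.

Apply L'Hôpital's rule: differentiate numerator and denominator separately.
  f(x) = 3·x^3   ⇒   f'(x) = 9·x^2
  g(x) = e^(x) - 1   ⇒   g'(x) = e^(x)
  lim(x→0) f'(x)/g'(x) = lim(x→0) (9·x^2)/(e^(x))
  = 0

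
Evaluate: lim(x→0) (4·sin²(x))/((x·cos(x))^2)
This is a 0/0 indeterminate form.

Apply L'Hôpital's rule: differentiate numerator and denominator separately.
  f(x) = 4·sin(x)^2   ⇒   f'(x) = 8·sin(x)·cos(x)
  g(x) = x^2·cos(x)^2   ⇒   g'(x) = -2·x^2·sin(x)·cos(x) + 2·x·cos(x)^2
  lim(x→0) f'(x)/g'(x) = lim(x→0) (8·sin(x)·cos(x))/(-2·x^2·sin(x)·cos(x) + 2·x·cos(x)^2)
  = 4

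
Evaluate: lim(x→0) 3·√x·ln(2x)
This is a 0·∞ indeterminate form.

Rewrite 0·∞ as a quotient (0/0 or ∞/∞ form), then apply L'Hôpital's rule:
  lim(x→0) 3·√x·ln(2x) = 0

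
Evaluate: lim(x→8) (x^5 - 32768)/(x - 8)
This is a standard limit.

Factor or rationalize the expression:
  lim(x→8) (x^5 - 32768)/(x - 8) = 20480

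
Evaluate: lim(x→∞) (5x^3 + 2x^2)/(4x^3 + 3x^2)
This is an ∞/∞ indeterminate form.

Apply L'Hôpital's rule: differentiate numerator and denominator separately.
  f(x) = 5·x^3 + 2·x^2   ⇒   f'(x) = 15·x^2 + 4·x
  g(x) = 4·x^3 + 3·x^2   ⇒   g'(x) = 12·x^2 + 6·x
  lim(x→∞) f'(x)/g'(x) = lim(x→∞) (15·x^2 + 4·x)/(12·x^2 + 6·x)
  = 5/4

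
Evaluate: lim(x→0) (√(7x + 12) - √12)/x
This is a standard limit.

Factor or rationalize the expression:
  lim(x→0) (√(7x + 12) - √12)/x = 7·sqrt(3)/12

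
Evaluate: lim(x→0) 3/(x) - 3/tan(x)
This is an ∞-∞ indeterminate form.

Combine fractions or rationalize to convert ∞-∞ to 0/0 form:
  lim(x→0) 3/(x) - 3/tan(x) = 0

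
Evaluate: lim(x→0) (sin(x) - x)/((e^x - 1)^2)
This is a 0/0 indeterminate form.

Apply L'Hôpital's rule: differentiate numerator and denominator separately.
  f(x) = -x + sin(x)   ⇒   f'(x) = cos(x) - 1
  g(x) = (e^(x) - 1)^2   ⇒   g'(x) = 2·(e^(x) - 1)·e^(x)
  lim(x→0) f'(x)/g'(x) = lim(x→0) (cos(x) - 1)/(2·(e^(x) - 1)·e^(x))
  = 0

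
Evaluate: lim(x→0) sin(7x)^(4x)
This is an exponential indeterminate form.

For exponential indeterminate forms, take the natural log:
  Let L = lim(x→0) sin(7x)^(4x)
  Then ln(L) = lim(x→0) [exponent × ln(base)]
  Evaluate using L'Hôpital or standard limits, then exponentiate.
  L = 1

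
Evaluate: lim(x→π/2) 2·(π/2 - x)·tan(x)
This is a 0·∞ indeterminate form.

Rewrite 0·∞ as a quotient (0/0 or ∞/∞ form), then apply L'Hôpital's rule:
  lim(x→π/2) 2·(π/2 - x)·tan(x) = 2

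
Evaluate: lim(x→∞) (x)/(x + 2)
This is an ∞/∞ indeterminate form.

Apply L'Hôpital's rule: differentiate numerator and denominator separately.
  f(x) = x   ⇒   f'(x) = 1
  g(x) = x + 2   ⇒   g'(x) = 1
  lim(x→∞) f'(x)/g'(x) = lim(x→∞) (1)/(1)
  = 1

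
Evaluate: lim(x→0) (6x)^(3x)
This is an exponential indeterminate form.

For exponential indeterminate forms, take the natural log:
  Let L = lim(x→0) (6x)^(3x)
  Then ln(L) = lim(x→0) [exponent × ln(base)]
  Evaluate using L'Hôpital or standard limits, then exponentiate.
  L = 1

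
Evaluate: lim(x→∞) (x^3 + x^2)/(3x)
This is an ∞/∞ indeterminate form.

Apply L'Hôpital's rule: differentiate numerator and denominator separately.
  f(x) = x^3 + x^2   ⇒   f'(x) = 3·x^2 + 2·x
  g(x) = 3·x   ⇒   g'(x) = 3
  lim(x→∞) f'(x)/g'(x) = lim(x→∞) (3·x^2 + 2·x)/(3)
  = ∞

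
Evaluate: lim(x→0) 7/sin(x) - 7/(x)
This is an ∞-∞ indeterminate form.

Combine fractions or rationalize to convert ∞-∞ to 0/0 form:
  lim(x→0) 7/sin(x) - 7/(x) = 0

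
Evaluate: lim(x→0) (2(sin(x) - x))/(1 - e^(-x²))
This is a 0/0 indeterminate form.

Apply L'Hôpital's rule: differentiate numerator and denominator separately.
  f(x) = -2·x + 2·sin(x)   ⇒   f'(x) = 2·cos(x) - 2
  g(x) = 1 - e^(-x^2)   ⇒   g'(x) = 2·x·e^(-x^2)
  lim(x→0) f'(x)/g'(x) = lim(x→0) (2·cos(x) - 2)/(2·x·e^(-x^2))
  = 0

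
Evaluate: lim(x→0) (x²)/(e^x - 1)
This is a 0/0 indeterminate form.

Apply L'Hôpital's rule: differentiate numerator and denominator separately.
  f(x) = x^2   ⇒   f'(x) = 2·x
  g(x) = e^(x) - 1   ⇒   g'(x) = e^(x)
  lim(x→0) f'(x)/g'(x) = lim(x→0) (2·x)/(e^(x))
  = 0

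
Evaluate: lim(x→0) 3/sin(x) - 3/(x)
This is an ∞-∞ indeterminate form.

Combine fractions or rationalize to convert ∞-∞ to 0/0 form:
  lim(x→0) 3/sin(x) - 3/(x) = 0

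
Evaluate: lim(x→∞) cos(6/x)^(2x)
This is an exponential indeterminate form.

For exponential indeterminate forms, take the natural log:
  Let L = lim(x→∞) cos(6/x)^(2x)
  Then ln(L) = lim(x→∞) [exponent × ln(base)]
  Evaluate using L'Hôpital or standard limits, then exponentiate.
  L = 1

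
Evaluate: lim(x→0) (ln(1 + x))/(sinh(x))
This is a 0/0 indeterminate form.

Apply L'Hôpital's rule: differentiate numerator and denominator separately.
  f(x) = ln(x + 1)   ⇒   f'(x) = 1/(x + 1)
  g(x) = sinh(x)   ⇒   g'(x) = cosh(x)
  lim(x→0) f'(x)/g'(x) = lim(x→0) (1/(x + 1))/(cosh(x))
  = 1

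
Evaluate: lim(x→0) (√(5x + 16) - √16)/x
This is a standard limit.

Factor or rationalize the expression:
  lim(x→0) (√(5x + 16) - √16)/x = 5/8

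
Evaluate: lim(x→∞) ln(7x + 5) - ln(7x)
This is an ∞-∞ indeterminate form.

Combine fractions or rationalize to convert ∞-∞ to 0/0 form:
  lim(x→∞) ln(7x + 5) - ln(7x) = 0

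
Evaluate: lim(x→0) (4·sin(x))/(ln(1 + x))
This is a 0/0 indeterminate form.

Apply L'Hôpital's rule: differentiate numerator and denominator separately.
  f(x) = 4·sin(x)   ⇒   f'(x) = 4·cos(x)
  g(x) = ln(x + 1)   ⇒   g'(x) = 1/(x + 1)
  lim(x→0) f'(x)/g'(x) = lim(x→0) (4·cos(x))/(1/(x + 1))
  = 4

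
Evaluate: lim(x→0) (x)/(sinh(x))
This is a 0/0 indeterminate form.

Apply L'Hôpital's rule: differentiate numerator and denominator separately.
  f(x) = x   ⇒   f'(x) = 1
  g(x) = sinh(x)   ⇒   g'(x) = cosh(x)
  lim(x→0) f'(x)/g'(x) = lim(x→0) (1)/(cosh(x))
  = 1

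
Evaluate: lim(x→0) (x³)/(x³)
This is a 0/0 indeterminate form.

Apply L'Hôpital's rule: differentiate numerator and denominator separately.
  f(x) = x^3   ⇒   f'(x) = 3·x^2
  g(x) = x^3   ⇒   g'(x) = 3·x^2
  lim(x→0) f'(x)/g'(x) = lim(x→0) (3·x^2)/(3·x^2)
  = 1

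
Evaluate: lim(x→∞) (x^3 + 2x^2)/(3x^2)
This is an ∞/∞ indeterminate form.

Apply L'Hôpital's rule: differentiate numerator and denominator separately.
  f(x) = x^3 + 2·x^2   ⇒   f'(x) = 3·x^2 + 4·x
  g(x) = 3·x^2   ⇒   g'(x) = 6·x
  lim(x→∞) f'(x)/g'(x) = lim(x→∞) (3·x^2 + 4·x)/(6·x)
  = ∞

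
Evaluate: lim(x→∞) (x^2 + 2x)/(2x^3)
This is an ∞/∞ indeterminate form.

Apply L'Hôpital's rule: differentiate numerator and denominator separately.
  f(x) = x^2 + 2·x   ⇒   f'(x) = 2·x + 2
  g(x) = 2·x^3   ⇒   g'(x) = 6·x^2
  lim(x→∞) f'(x)/g'(x) = lim(x→∞) (2·x + 2)/(6·x^2)
  = 0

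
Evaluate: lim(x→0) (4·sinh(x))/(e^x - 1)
This is a 0/0 indeterminate form.

Apply L'Hôpital's rule: differentiate numerator and denominator separately.
  f(x) = 4·sinh(x)   ⇒   f'(x) = 4·cosh(x)
  g(x) = e^(x) - 1   ⇒   g'(x) = e^(x)
  lim(x→0) f'(x)/g'(x) = lim(x→0) (4·cosh(x))/(e^(x))
  = 4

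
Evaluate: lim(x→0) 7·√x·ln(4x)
This is a 0·∞ indeterminate form.

Rewrite 0·∞ as a quotient (0/0 or ∞/∞ form), then apply L'Hôpital's rule:
  lim(x→0) 7·√x·ln(4x) = 0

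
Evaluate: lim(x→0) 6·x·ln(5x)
This is a 0·∞ indeterminate form.

Rewrite 0·∞ as a quotient (0/0 or ∞/∞ form), then apply L'Hôpital's rule:
  lim(x→0) 6·x·ln(5x) = 0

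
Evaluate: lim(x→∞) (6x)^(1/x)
This is an exponential indeterminate form.

For exponential indeterminate forms, take the natural log:
  Let L = lim(x→∞) (6x)^(1/x)
  Then ln(L) = lim(x→∞) [exponent × ln(base)]
  Evaluate using L'Hôpital or standard limits, then exponentiate.
  L = 1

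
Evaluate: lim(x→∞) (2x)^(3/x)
This is an exponential indeterminate form.

For exponential indeterminate forms, take the natural log:
  Let L = lim(x→∞) (2x)^(3/x)
  Then ln(L) = lim(x→∞) [exponent × ln(base)]
  Evaluate using L'Hôpital or standard limits, then exponentiate.
  L = 1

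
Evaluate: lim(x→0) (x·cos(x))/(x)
This is a 0/0 indeterminate form.

Apply L'Hôpital's rule: differentiate numerator and denominator separately.
  f(x) = x·cos(x)   ⇒   f'(x) = -x·sin(x) + cos(x)
  g(x) = x   ⇒   g'(x) = 1
  lim(x→0) f'(x)/g'(x) = lim(x→0) (-x·sin(x) + cos(x))/(1)
  = 1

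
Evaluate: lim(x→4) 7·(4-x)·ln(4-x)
This is a 0·∞ indeterminate form.

Rewrite 0·∞ as a quotient (0/0 or ∞/∞ form), then apply L'Hôpital's rule:
  lim(x→4) 7·(4-x)·ln(4-x) = 0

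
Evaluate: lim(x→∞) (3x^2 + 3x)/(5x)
This is an ∞/∞ indeterminate form.

Apply L'Hôpital's rule: differentiate numerator and denominator separately.
  f(x) = 3·x^2 + 3·x   ⇒   f'(x) = 6·x + 3
  g(x) = 5·x   ⇒   g'(x) = 5
  lim(x→∞) f'(x)/g'(x) = lim(x→∞) (6·x + 3)/(5)
  = ∞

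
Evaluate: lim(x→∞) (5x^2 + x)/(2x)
This is an ∞/∞ indeterminate form.

Apply L'Hôpital's rule: differentiate numerator and denominator separately.
  f(x) = 5·x^2 + x   ⇒   f'(x) = 10·x + 1
  g(x) = 2·x   ⇒   g'(x) = 2
  lim(x→∞) f'(x)/g'(x) = lim(x→∞) (10·x + 1)/(2)
  = ∞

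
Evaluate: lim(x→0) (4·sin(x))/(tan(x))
This is a 0/0 indeterminate form.

Apply L'Hôpital's rule: differentiate numerator and denominator separately.
  f(x) = 4·sin(x)   ⇒   f'(x) = 4·cos(x)
  g(x) = tan(x)   ⇒   g'(x) = tan(x)^2 + 1
  lim(x→0) f'(x)/g'(x) = lim(x→0) (4·cos(x))/(tan(x)^2 + 1)
  = 4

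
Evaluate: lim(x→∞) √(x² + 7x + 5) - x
This is an ∞-∞ indeterminate form.

Combine fractions or rationalize to convert ∞-∞ to 0/0 form:
  lim(x→∞) √(x² + 7x + 5) - x = 7/2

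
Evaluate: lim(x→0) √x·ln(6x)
This is a 0·∞ indeterminate form.

Rewrite 0·∞ as a quotient (0/0 or ∞/∞ form), then apply L'Hôpital's rule:
  lim(x→0) √x·ln(6x) = 0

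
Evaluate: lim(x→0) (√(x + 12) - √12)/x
This is a standard limit.

Factor or rationalize the expression:
  lim(x→0) (√(x + 12) - √12)/x = sqrt(3)/12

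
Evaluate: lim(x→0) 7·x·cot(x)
This is a 0·∞ indeterminate form.

Rewrite 0·∞ as a quotient (0/0 or ∞/∞ form), then apply L'Hôpital's rule:
  lim(x→0) 7·x·cot(x) = 7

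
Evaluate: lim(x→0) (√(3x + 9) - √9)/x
This is a standard limit.

Factor or rationalize the expression:
  lim(x→0) (√(3x + 9) - √9)/x = 1/2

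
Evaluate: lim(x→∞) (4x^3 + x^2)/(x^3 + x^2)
This is an ∞/∞ indeterminate form.

Apply L'Hôpital's rule: differentiate numerator and denominator separately.
  f(x) = 4·x^3 + x^2   ⇒   f'(x) = 12·x^2 + 2·x
  g(x) = x^3 + x^2   ⇒   g'(x) = 3·x^2 + 2·x
  lim(x→∞) f'(x)/g'(x) = lim(x→∞) (12·x^2 + 2·x)/(3·x^2 + 2·x)
  = 4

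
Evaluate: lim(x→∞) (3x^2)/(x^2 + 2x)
This is an ∞/∞ indeterminate form.

Apply L'Hôpital's rule: differentiate numerator and denominator separately.
  f(x) = 3·x^2   ⇒   f'(x) = 6·x
  g(x) = x^2 + 2·x   ⇒   g'(x) = 2·x + 2
  lim(x→∞) f'(x)/g'(x) = lim(x→∞) (6·x)/(2·x + 2)
  = 3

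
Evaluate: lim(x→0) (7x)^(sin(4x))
This is an exponential indeterminate form.

For exponential indeterminate forms, take the natural log:
  Let L = lim(x→0) (7x)^(sin(4x))
  Then ln(L) = lim(x→0) [exponent × ln(base)]
  Evaluate using L'Hôpital or standard limits, then exponentiate.
  L = 1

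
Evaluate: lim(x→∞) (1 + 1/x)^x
This is an exponential indeterminate form.

For exponential indeterminate forms, take the natural log:
  Let L = lim(x→∞) (1 + 1/x)^x
  Then ln(L) = lim(x→∞) [exponent × ln(base)]
  Evaluate using L'Hôpital or standard limits, then exponentiate.
  L = e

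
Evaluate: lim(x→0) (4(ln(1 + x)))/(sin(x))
This is a 0/0 indeterminate form.

Apply L'Hôpital's rule: differentiate numerator and denominator separately.
  f(x) = 4·ln(x + 1)   ⇒   f'(x) = 4/(x + 1)
  g(x) = sin(x)   ⇒   g'(x) = cos(x)
  lim(x→0) f'(x)/g'(x) = lim(x→0) (4/(x + 1))/(cos(x))
  = 4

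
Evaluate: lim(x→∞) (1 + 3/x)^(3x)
This is an exponential indeterminate form.

For exponential indeterminate forms, take the natural log:
  Let L = lim(x→∞) (1 + 3/x)^(3x)
  Then ln(L) = lim(x→∞) [exponent × ln(base)]
  Evaluate using L'Hôpital or standard limits, then exponentiate.
  L = e^(9)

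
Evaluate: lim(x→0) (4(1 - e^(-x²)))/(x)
This is a 0/0 indeterminate form.

Apply L'Hôpital's rule: differentiate numerator and denominator separately.
  f(x) = 4 - 4·e^(-x^2)   ⇒   f'(x) = 8·x·e^(-x^2)
  g(x) = x   ⇒   g'(x) = 1
  lim(x→0) f'(x)/g'(x) = lim(x→0) (8·x·e^(-x^2))/(1)
  = 0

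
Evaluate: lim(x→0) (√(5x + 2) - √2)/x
This is a standard limit.

Factor or rationalize the expression:
  lim(x→0) (√(5x + 2) - √2)/x = 5·sqrt(2)/4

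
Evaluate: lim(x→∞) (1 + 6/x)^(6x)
This is an exponential indeterminate form.

For exponential indeterminate forms, take the natural log:
  Let L = lim(x→∞) (1 + 6/x)^(6x)
  Then ln(L) = lim(x→∞) [exponent × ln(base)]
  Evaluate using L'Hôpital or standard limits, then exponentiate.
  L = e^(36)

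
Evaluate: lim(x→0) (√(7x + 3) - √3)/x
This is a standard limit.

Factor or rationalize the expression:
  lim(x→0) (√(7x + 3) - √3)/x = 7·sqrt(3)/6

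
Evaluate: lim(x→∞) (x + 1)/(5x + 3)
This is an ∞/∞ indeterminate form.

Apply L'Hôpital's rule: differentiate numerator and denominator separately.
  f(x) = x + 1   ⇒   f'(x) = 1
  g(x) = 5·x + 3   ⇒   g'(x) = 5
  lim(x→∞) f'(x)/g'(x) = lim(x→∞) (1)/(5)
  = 1/5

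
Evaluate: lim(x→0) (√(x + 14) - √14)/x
This is a standard limit.

Factor or rationalize the expression:
  lim(x→0) (√(x + 14) - √14)/x = sqrt(14)/28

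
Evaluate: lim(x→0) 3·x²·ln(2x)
This is a 0·∞ indeterminate form.

Rewrite 0·∞ as a quotient (0/0 or ∞/∞ form), then apply L'Hôpital's rule:
  lim(x→0) 3·x²·ln(2x) = 0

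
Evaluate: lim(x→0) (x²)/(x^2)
This is a 0/0 indeterminate form.

Apply L'Hôpital's rule: differentiate numerator and denominator separately.
  f(x) = x^2   ⇒   f'(x) = 2·x
  g(x) = x^2   ⇒   g'(x) = 2·x
  lim(x→0) f'(x)/g'(x) = lim(x→0) (2·x)/(2·x)
  = 1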